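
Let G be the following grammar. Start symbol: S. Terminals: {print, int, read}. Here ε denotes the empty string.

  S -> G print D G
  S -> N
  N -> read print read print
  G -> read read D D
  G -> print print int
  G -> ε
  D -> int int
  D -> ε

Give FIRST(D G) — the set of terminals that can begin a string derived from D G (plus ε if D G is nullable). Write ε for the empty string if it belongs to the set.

FIRST(N) = {read}
FIRST(G) = {ε, print, read}
FIRST(D) = {ε, int}
FIRST(S) = {print, read}  (via G print D G, N)
FIRST(D G): take FIRST of each symbol in turn, carrying on past any symbol whose FIRST contains ε; result {ε, int, print, read}.

{ε, int, print, read}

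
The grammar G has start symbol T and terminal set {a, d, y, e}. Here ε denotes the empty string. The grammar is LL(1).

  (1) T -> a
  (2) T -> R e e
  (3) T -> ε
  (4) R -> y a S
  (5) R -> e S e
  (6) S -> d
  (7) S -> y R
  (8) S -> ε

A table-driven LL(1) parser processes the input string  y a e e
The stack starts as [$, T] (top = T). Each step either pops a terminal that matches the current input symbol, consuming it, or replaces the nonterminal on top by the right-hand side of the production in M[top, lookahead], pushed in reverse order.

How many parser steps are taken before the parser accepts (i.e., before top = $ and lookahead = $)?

7

step 1: stack=$ T  input=y a e e $  — expand T -> R e e
step 2: stack=$ e e R  input=y a e e $  — expand R -> y a S
step 3: stack=$ e e S a y  input=y a e e $  — match y
step 4: stack=$ e e S a  input=a e e $  — match a
step 5: stack=$ e e S  input=e e $  — expand S -> ε
step 6: stack=$ e e  input=e e $  — match e
step 7: stack=$ e  input=e $  — match e
Accept reached after 7 steps.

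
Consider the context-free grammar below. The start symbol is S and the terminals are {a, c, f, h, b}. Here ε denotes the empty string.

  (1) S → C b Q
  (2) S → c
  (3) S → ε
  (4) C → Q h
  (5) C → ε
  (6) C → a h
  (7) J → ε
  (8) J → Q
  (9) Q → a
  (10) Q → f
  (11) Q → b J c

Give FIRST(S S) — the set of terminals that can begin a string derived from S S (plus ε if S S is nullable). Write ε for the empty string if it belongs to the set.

FIRST(Q): from Q→a we get {a}; from Q→f we get {f}; from Q→b J c we get {b}. So FIRST(Q) = {a, b, f}.
FIRST(C): from C→Q h we get {a, b, f}; from C→ε we get {ε}; from C→a h we get {a}. So FIRST(C) = {ε, a, b, f}.
FIRST(J): from J→ε we get {ε}; from J→Q we get {a, b, f}. So FIRST(J) = {ε, a, b, f}.
FIRST(S): from S→C b Q we get {a, b, f}; from S→c we get {c}; from S→ε we get {ε}. So FIRST(S) = {ε, a, b, c, f}.
FIRST(S S): take FIRST of each symbol in turn, carrying on past any symbol whose FIRST contains ε; result {ε, a, b, c, f}.

{ε, a, b, c, f}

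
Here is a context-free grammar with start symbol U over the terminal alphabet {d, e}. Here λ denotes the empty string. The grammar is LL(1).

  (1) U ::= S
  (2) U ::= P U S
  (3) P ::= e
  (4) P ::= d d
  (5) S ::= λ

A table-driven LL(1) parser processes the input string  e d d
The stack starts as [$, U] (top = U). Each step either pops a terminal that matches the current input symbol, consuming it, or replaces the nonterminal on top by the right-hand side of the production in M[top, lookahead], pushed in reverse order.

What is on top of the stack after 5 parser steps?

d

     Stack      Input    Action
  1  $ U        e d d $  expand U ::= P U S
  2  $ S U P    e d d $  expand P ::= e
  3  $ S U e    e d d $  match e
  4  $ S U      d d $    expand U ::= P U S
  5  $ S S U P  d d $    expand P ::= d d
Stack after step 5: $ S S U d d (top = d).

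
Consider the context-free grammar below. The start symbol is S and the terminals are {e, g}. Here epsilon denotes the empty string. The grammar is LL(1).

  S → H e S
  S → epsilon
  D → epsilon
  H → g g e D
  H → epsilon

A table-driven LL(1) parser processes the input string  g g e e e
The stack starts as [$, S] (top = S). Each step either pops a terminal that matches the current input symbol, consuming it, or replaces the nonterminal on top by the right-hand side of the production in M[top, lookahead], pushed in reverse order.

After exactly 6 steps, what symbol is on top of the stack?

     Stack          Input        Action
  1  $ S            g g e e e $  expand S → H e S
  2  $ S e H        g g e e e $  expand H → g g e D
  3  $ S e D e g g  g g e e e $  match g
  4  $ S e D e g    g e e e $    match g
  5  $ S e D e      e e e $      match e
  6  $ S e D        e e $        expand D → epsilon
Stack after step 6: $ S e (top = e).

e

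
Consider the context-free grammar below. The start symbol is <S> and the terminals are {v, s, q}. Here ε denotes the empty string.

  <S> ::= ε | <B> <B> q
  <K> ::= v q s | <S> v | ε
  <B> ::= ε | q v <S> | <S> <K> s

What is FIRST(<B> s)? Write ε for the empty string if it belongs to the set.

{q, s, v}

FIRST(<S>): from <S>::=ε we get {ε}; from <S>::=<B> <B> q we get {q, s, v}. So FIRST(<S>) = {ε, q, s, v}.
FIRST(<K>): from <K>::=v q s we get {v}; from <K>::=<S> v we get {q, s, v}; from <K>::=ε we get {ε}. So FIRST(<K>) = {ε, q, s, v}.
FIRST(<B>): from <B>::=ε we get {ε}; from <B>::=q v <S> we get {q}; from <B>::=<S> <K> s we get {q, s, v}. So FIRST(<B>) = {ε, q, s, v}.
FIRST(<B> s): take FIRST of each symbol in turn, carrying on past any symbol whose FIRST contains ε; result {q, s, v}.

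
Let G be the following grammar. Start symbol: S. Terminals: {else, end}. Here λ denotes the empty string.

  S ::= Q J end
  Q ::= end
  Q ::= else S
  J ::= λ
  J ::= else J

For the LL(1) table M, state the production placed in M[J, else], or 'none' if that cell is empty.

FIRST(Q): from Q::=end we get {end}; from Q::=else S we get {else}. So FIRST(Q) = {else, end}.
FIRST(J): from J::=λ we get {λ}; from J::=else J we get {else}. So FIRST(J) = {λ, else}.
FIRST(S): from S::=Q J end we get {else, end}. So FIRST(S) = {else, end}.
FOLLOW(S) includes $ since S is the start symbol.
FOLLOW(J): in S::=Q J end, J is followed by end with FIRST {end}; in J::=else J, the suffix after J is empty (adds nothing new). Thus FOLLOW(J) = {end}.
For J ::= λ: FIRST(λ) = {λ}, so it goes in M[J, t] for t ∈ {}; since λ ∈ FIRST, also for every t ∈ FOLLOW(J) = {end}.
For J ::= else J: FIRST(else J) = {else}, so it goes in M[J, t] for t ∈ {else}.

J ::= else J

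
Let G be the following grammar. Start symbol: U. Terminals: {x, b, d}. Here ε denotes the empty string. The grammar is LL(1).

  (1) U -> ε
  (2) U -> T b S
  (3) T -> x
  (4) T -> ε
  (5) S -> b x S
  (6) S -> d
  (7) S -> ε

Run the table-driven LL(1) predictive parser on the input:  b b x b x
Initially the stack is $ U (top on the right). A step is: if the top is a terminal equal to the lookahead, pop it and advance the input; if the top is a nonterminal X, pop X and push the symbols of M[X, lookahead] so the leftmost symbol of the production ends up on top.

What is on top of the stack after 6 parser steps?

step 1: stack=$ U  input=b b x b x $  — expand U -> T b S
step 2: stack=$ S b T  input=b b x b x $  — expand T -> ε
step 3: stack=$ S b  input=b b x b x $  — match b
step 4: stack=$ S  input=b x b x $  — expand S -> b x S
step 5: stack=$ S x b  input=b x b x $  — match b
step 6: stack=$ S x  input=x b x $  — match x
Stack after step 6: $ S (top = S).

S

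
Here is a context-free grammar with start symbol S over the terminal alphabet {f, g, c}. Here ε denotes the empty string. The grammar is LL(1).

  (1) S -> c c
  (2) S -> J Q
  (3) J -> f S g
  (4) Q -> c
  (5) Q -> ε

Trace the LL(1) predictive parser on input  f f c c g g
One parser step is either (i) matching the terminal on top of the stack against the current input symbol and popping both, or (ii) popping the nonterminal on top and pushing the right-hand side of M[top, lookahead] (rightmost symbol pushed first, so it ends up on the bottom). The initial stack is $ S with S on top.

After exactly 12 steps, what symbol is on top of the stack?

step 1: stack=$ S  input=f f c c g g $  — expand S -> J Q
step 2: stack=$ Q J  input=f f c c g g $  — expand J -> f S g
step 3: stack=$ Q g S f  input=f f c c g g $  — match f
step 4: stack=$ Q g S  input=f c c g g $  — expand S -> J Q
step 5: stack=$ Q g Q J  input=f c c g g $  — expand J -> f S g
step 6: stack=$ Q g Q g S f  input=f c c g g $  — match f
step 7: stack=$ Q g Q g S  input=c c g g $  — expand S -> c c
step 8: stack=$ Q g Q g c c  input=c c g g $  — match c
step 9: stack=$ Q g Q g c  input=c g g $  — match c
step 10: stack=$ Q g Q g  input=g g $  — match g
step 11: stack=$ Q g Q  input=g $  — expand Q -> ε
step 12: stack=$ Q g  input=g $  — match g
Stack after step 12: $ Q (top = Q).

Q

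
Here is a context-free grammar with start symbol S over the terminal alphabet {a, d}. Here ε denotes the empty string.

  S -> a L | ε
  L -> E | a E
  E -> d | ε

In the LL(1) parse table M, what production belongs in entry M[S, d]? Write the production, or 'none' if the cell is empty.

FIRST(S) = {ε, a}
FIRST(E) = {ε, d}
FIRST(L) = {ε, a, d}  (via E)
FOLLOW(S) includes $ since S is the start symbol.
FOLLOW(S): S appears on no right-hand side. Thus FOLLOW(S) = {$}.
For S -> a L: FIRST(a L) = {a}, so it goes in M[S, t] for t ∈ {a}.
For S -> ε: FIRST(ε) = {ε}, so it goes in M[S, t] for t ∈ {}; since ε ∈ FIRST, also for every t ∈ FOLLOW(S) = {$}.
None of these place a production in M[S, d].

none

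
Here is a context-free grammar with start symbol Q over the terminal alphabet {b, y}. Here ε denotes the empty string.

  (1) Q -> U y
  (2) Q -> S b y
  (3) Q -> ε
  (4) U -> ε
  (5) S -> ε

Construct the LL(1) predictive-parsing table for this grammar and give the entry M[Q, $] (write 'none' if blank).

FIRST(U) = {ε}
FIRST(S) = {ε}
FIRST(Q) = {ε, b, y}  (via U y, S b y)
FOLLOW(Q) includes $ since Q is the start symbol.
FOLLOW(Q): Q appears on no right-hand side. Thus FOLLOW(Q) = {$}.
For Q -> U y: FIRST(U y) = {y}, so it goes in M[Q, t] for t ∈ {y}.
For Q -> S b y: FIRST(S b y) = {b}, so it goes in M[Q, t] for t ∈ {b}.
For Q -> ε: FIRST(ε) = {ε}, so it goes in M[Q, t] for t ∈ {}; since ε ∈ FIRST, also for every t ∈ FOLLOW(Q) = {$}.

Q -> ε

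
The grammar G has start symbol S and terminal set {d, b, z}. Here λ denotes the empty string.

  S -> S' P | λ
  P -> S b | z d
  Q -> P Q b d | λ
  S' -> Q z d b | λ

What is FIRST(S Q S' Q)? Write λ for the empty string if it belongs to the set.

FIRST(S) = {λ, b, z}  (via S' P)
FIRST(P) = {b, z}  (via S b)
FIRST(Q) = {λ, b, z}  (via P Q b d)
FIRST(S') = {λ, b, z}  (via Q z d b)
FIRST(S Q S' Q): take FIRST of each symbol in turn, carrying on past any symbol whose FIRST contains λ; result {λ, b, z}.

{λ, b, z}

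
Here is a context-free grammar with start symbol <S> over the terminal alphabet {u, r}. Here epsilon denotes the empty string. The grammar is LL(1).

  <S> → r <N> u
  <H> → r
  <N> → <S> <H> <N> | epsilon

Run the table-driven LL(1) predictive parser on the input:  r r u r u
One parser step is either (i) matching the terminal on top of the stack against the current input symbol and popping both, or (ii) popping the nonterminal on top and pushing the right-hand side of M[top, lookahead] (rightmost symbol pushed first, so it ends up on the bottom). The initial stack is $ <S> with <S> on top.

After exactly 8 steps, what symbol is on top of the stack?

     Stack                Input        Action
  1  $ <S>                r r u r u $  expand <S> → r <N> u
  2  $ u <N> r            r r u r u $  match r
  3  $ u <N>              r u r u $    expand <N> → <S> <H> <N>
  4  $ u <N> <H> <S>      r u r u $    expand <S> → r <N> u
  5  $ u <N> <H> u <N> r  r u r u $    match r
  6  $ u <N> <H> u <N>    u r u $      expand <N> → epsilon
  7  $ u <N> <H> u        u r u $      match u
  8  $ u <N> <H>          r u $        expand <H> → r
Stack after step 8: $ u <N> r (top = r).

r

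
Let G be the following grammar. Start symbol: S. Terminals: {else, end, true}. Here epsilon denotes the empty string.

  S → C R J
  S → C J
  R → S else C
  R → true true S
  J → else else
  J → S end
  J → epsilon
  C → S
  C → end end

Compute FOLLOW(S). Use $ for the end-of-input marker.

FIRST(S) = {end}  (via C R J, C J)
FIRST(R) = {end, true}  (via S else C)
FIRST(J) = {epsilon, else, end}  (via S end)
FIRST(C) = {end}  (via S)
FOLLOW(S) includes $ since S is the start symbol.
FOLLOW(S): in R→S else C, S is followed by else C with FIRST {else}; in R→true true S, the suffix after S is empty, so FOLLOW(S) ⊇ FOLLOW(R) = {$, else, end, true}; in J→S end, S is followed by end with FIRST {end}; in C→S, the suffix after S is empty, so FOLLOW(S) ⊇ FOLLOW(C) = {$, else, end, true}. Thus FOLLOW(S) = {$, else, end, true}.
FOLLOW(R): in S→C R J, R is followed by J with FIRST {epsilon, else, end}; in S→C R J, the suffix after R is nullable, so FOLLOW(R) ⊇ FOLLOW(S) = {$, else, end, true}. Thus FOLLOW(R) = {$, else, end, true}.
FOLLOW(J): in S→C R J, the suffix after J is empty, so FOLLOW(J) ⊇ FOLLOW(S) = {$, else, end, true}; in S→C J, the suffix after J is empty, so FOLLOW(J) ⊇ FOLLOW(S) = {$, else, end, true}. Thus FOLLOW(J) = {$, else, end, true}.
FOLLOW(C): in S→C R J, C is followed by R J with FIRST {end, true}; in S→C J, C is followed by J with FIRST {epsilon, else, end}; in S→C J, the suffix after C is nullable, so FOLLOW(C) ⊇ FOLLOW(S) = {$, else, end, true}; in R→S else C, the suffix after C is empty, so FOLLOW(C) ⊇ FOLLOW(R) = {$, else, end, true}. Thus FOLLOW(C) = {$, else, end, true}.

{$, else, end, true}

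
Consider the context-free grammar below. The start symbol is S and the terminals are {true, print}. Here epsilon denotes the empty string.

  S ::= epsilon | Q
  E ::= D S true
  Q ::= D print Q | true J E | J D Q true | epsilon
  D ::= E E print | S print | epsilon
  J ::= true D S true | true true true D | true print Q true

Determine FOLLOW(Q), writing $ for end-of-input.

FIRST(J) = {true}
FIRST(S) = {epsilon, print, true}  (via Q)
FIRST(E) = {print, true}  (via D S true)
FIRST(D) = {epsilon, print, true}  (via E E print, S print)
FIRST(Q) = {epsilon, print, true}  (via D print Q, J D Q true)
FOLLOW(S) includes $ since S is the start symbol.
FOLLOW(S): in E::=D S true, S is followed by true with FIRST {true}; in D::=S print, S is followed by print with FIRST {print}; in J::=true D S true, S is followed by true with FIRST {true}. Thus FOLLOW(S) = {$, print, true}.
FOLLOW(Q): in S::=Q, the suffix after Q is empty, so FOLLOW(Q) ⊇ FOLLOW(S) = {$, print, true}; in Q::=D print Q, the suffix after Q is empty (adds nothing new); in Q::=J D Q true, Q is followed by true with FIRST {true}; in J::=true print Q true, Q is followed by true with FIRST {true}. Thus FOLLOW(Q) = {$, print, true}.
FOLLOW(E): in Q::=true J E, the suffix after E is empty, so FOLLOW(E) ⊇ FOLLOW(Q) = {$, print, true}; in D::=E E print (occurrence 1), E is followed by E print with FIRST {print, true}; in D::=E E print (occurrence 2), E is followed by print with FIRST {print}. Thus FOLLOW(E) = {$, print, true}.
FOLLOW(J): in Q::=true J E, J is followed by E with FIRST {print, true}; in Q::=J D Q true, J is followed by D Q true with FIRST {print, true}. Thus FOLLOW(J) = {print, true}.
FOLLOW(D): in E::=D S true, D is followed by S true with FIRST {print, true}; in Q::=D print Q, D is followed by print Q with FIRST {print}; in Q::=J D Q true, D is followed by Q true with FIRST {print, true}; in J::=true D S true, D is followed by S true with FIRST {print, true}; in J::=true true true D, the suffix after D is empty, so FOLLOW(D) ⊇ FOLLOW(J) = {print, true}. Thus FOLLOW(D) = {print, true}.

{$, print, true}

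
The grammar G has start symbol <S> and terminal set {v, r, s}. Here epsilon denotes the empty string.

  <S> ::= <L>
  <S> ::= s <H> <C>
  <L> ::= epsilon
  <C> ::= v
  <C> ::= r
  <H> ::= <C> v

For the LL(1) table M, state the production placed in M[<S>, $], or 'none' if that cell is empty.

<S> ::= <L>

FIRST(<L>) = {epsilon}
FIRST(<C>) = {r, v}
FIRST(<S>) = {epsilon, s}  (via <L>)
FIRST(<H>) = {r, v}  (via <C> v)
FOLLOW(<S>) includes $ since <S> is the start symbol.
FOLLOW(<S>): <S> appears on no right-hand side. Thus FOLLOW(<S>) = {$}.
For <S> ::= <L>: FIRST(<L>) = {epsilon}, so it goes in M[<S>, t] for t ∈ {}; since epsilon ∈ FIRST, also for every t ∈ FOLLOW(<S>) = {$}.
For <S> ::= s <H> <C>: FIRST(s <H> <C>) = {s}, so it goes in M[<S>, t] for t ∈ {s}.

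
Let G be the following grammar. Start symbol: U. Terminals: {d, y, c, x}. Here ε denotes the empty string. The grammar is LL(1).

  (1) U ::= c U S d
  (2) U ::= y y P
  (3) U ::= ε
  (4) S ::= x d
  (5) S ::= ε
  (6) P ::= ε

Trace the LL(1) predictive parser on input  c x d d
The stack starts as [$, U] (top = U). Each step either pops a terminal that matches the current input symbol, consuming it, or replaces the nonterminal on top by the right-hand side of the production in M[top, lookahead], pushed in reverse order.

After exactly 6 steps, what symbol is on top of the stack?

step 1: stack=$ U  input=c x d d $  — expand U ::= c U S d
step 2: stack=$ d S U c  input=c x d d $  — match c
step 3: stack=$ d S U  input=x d d $  — expand U ::= ε
step 4: stack=$ d S  input=x d d $  — expand S ::= x d
step 5: stack=$ d d x  input=x d d $  — match x
step 6: stack=$ d d  input=d d $  — match d
Stack after step 6: $ d (top = d).

d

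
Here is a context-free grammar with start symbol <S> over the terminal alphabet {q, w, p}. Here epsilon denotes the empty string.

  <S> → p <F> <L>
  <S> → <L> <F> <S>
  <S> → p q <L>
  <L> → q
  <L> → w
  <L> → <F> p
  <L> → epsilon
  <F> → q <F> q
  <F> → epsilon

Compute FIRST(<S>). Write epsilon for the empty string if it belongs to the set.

FIRST(<F>): from <F>→q <F> q we get {q}; from <F>→epsilon we get {epsilon}. So FIRST(<F>) = {epsilon, q}.
FIRST(<L>): from <L>→q we get {q}; from <L>→w we get {w}; from <L>→<F> p we get {p, q}; from <L>→epsilon we get {epsilon}. So FIRST(<L>) = {epsilon, p, q, w}.
FIRST(<S>): from <S>→p <F> <L> we get {p}; from <S>→<L> <F> <S> we get {p, q, w}; from <S>→p q <L> we get {p}. So FIRST(<S>) = {p, q, w}.

{p, q, w}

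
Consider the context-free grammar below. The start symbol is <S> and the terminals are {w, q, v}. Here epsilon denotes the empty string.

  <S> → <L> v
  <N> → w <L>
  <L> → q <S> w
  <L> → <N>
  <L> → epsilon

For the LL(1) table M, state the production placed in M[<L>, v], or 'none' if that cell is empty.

<L> → epsilon

FIRST(<N>): from <N>→w <L> we get {w}. So FIRST(<N>) = {w}.
FIRST(<L>): from <L>→q <S> w we get {q}; from <L>→<N> we get {w}; from <L>→epsilon we get {epsilon}. So FIRST(<L>) = {epsilon, q, w}.
FIRST(<S>): from <S>→<L> v we get {q, v, w}. So FIRST(<S>) = {q, v, w}.
FOLLOW(<S>) includes $ since <S> is the start symbol.
FOLLOW(<N>): in <L>→<N>, the suffix after <N> is empty, so FOLLOW(<N>) ⊇ FOLLOW(<L>) = {v}. Thus FOLLOW(<N>) = {v}.
FOLLOW(<L>): in <S>→<L> v, <L> is followed by v with FIRST {v}; in <N>→w <L>, the suffix after <L> is empty, so FOLLOW(<L>) ⊇ FOLLOW(<N>) = {v}. Thus FOLLOW(<L>) = {v}.
For <L> → q <S> w: FIRST(q <S> w) = {q}, so it goes in M[<L>, t] for t ∈ {q}.
For <L> → <N>: FIRST(<N>) = {w}, so it goes in M[<L>, t] for t ∈ {w}.
For <L> → epsilon: FIRST(epsilon) = {epsilon}, so it goes in M[<L>, t] for t ∈ {}; since epsilon ∈ FIRST, also for every t ∈ FOLLOW(<L>) = {v}.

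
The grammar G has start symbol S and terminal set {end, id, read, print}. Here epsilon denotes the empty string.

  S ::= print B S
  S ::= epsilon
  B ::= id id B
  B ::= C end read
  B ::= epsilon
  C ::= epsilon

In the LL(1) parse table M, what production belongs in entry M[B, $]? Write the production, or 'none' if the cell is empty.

FIRST(S) = {epsilon, print}
FIRST(C) = {epsilon}
FIRST(B) = {epsilon, end, id}  (via C end read)
FOLLOW(S) includes $ since S is the start symbol.
FOLLOW(S): in S::=print B S, the suffix after S is empty (adds nothing new). Thus FOLLOW(S) = {$}.
FOLLOW(B): in S::=print B S, B is followed by S with FIRST {epsilon, print}; in S::=print B S, the suffix after B is nullable, so FOLLOW(B) ⊇ FOLLOW(S) = {$}; in B::=id id B, the suffix after B is empty (adds nothing new). Thus FOLLOW(B) = {$, print}.
For B ::= id id B: FIRST(id id B) = {id}, so it goes in M[B, t] for t ∈ {id}.
For B ::= C end read: FIRST(C end read) = {end}, so it goes in M[B, t] for t ∈ {end}.
For B ::= epsilon: FIRST(epsilon) = {epsilon}, so it goes in M[B, t] for t ∈ {}; since epsilon ∈ FIRST, also for every t ∈ FOLLOW(B) = {$, print}.

B ::= epsilon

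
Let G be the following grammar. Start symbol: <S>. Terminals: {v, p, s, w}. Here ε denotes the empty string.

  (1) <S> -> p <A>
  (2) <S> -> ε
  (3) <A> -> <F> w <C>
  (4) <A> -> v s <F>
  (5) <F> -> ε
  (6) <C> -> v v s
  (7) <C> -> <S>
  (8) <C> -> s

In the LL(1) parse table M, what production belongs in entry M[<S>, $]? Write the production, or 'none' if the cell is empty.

<S> -> ε

FIRST(<S>): from <S>->p <A> we get {p}; from <S>->ε we get {ε}. So FIRST(<S>) = {ε, p}.
FIRST(<F>): from <F>->ε we get {ε}. So FIRST(<F>) = {ε}.
FIRST(<A>): from <A>-><F> w <C> we get {w}; from <A>->v s <F> we get {v}. So FIRST(<A>) = {v, w}.
FIRST(<C>): from <C>->v v s we get {v}; from <C>-><S> we get {ε, p}; from <C>->s we get {s}. So FIRST(<C>) = {ε, p, s, v}.
FOLLOW(<S>) includes $ since <S> is the start symbol.
FOLLOW(<S>): in <C>-><S>, the suffix after <S> is empty, so FOLLOW(<S>) ⊇ FOLLOW(<C>) = {$}. Thus FOLLOW(<S>) = {$}.
FOLLOW(<C>): in <A>-><F> w <C>, the suffix after <C> is empty, so FOLLOW(<C>) ⊇ FOLLOW(<A>) = {$}. Thus FOLLOW(<C>) = {$}.
For <S> -> p <A>: FIRST(p <A>) = {p}, so it goes in M[<S>, t] for t ∈ {p}.
For <S> -> ε: FIRST(ε) = {ε}, so it goes in M[<S>, t] for t ∈ {}; since ε ∈ FIRST, also for every t ∈ FOLLOW(<S>) = {$}.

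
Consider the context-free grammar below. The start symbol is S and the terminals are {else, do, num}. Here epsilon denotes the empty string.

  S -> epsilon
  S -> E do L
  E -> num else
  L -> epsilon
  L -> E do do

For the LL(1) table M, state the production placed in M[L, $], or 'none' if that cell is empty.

FIRST(E) = {num}
FIRST(S) = {epsilon, num}  (via E do L)
FIRST(L) = {epsilon, num}  (via E do do)
FOLLOW(S) includes $ since S is the start symbol.
FOLLOW(S): S appears on no right-hand side. Thus FOLLOW(S) = {$}.
FOLLOW(L): in S->E do L, the suffix after L is empty, so FOLLOW(L) ⊇ FOLLOW(S) = {$}. Thus FOLLOW(L) = {$}.
For L -> epsilon: FIRST(epsilon) = {epsilon}, so it goes in M[L, t] for t ∈ {}; since epsilon ∈ FIRST, also for every t ∈ FOLLOW(L) = {$}.
For L -> E do do: FIRST(E do do) = {num}, so it goes in M[L, t] for t ∈ {num}.

L -> epsilon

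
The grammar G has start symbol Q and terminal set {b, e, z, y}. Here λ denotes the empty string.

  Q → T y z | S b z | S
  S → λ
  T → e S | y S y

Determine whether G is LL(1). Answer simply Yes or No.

Yes

FIRST(Q) = {λ, b, e, y}
FIRST(S) = {λ}
FIRST(T) = {e, y}
FOLLOW(Q) = {$}
FOLLOW(S) = {$, b, y}
FOLLOW(T) = {y}
Each cell of M receives at most one production.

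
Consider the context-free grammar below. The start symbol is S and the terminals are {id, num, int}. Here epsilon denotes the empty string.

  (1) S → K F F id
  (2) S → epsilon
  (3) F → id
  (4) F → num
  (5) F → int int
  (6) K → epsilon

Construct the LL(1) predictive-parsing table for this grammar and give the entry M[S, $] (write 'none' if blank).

FIRST(F) = {id, int, num}
FIRST(K) = {epsilon}
FIRST(S) = {epsilon, id, int, num}  (via K F F id)
FOLLOW(S) includes $ since S is the start symbol.
FOLLOW(S): S appears on no right-hand side. Thus FOLLOW(S) = {$}.
For S → K F F id: FIRST(K F F id) = {id, int, num}, so it goes in M[S, t] for t ∈ {id, int, num}.
For S → epsilon: FIRST(epsilon) = {epsilon}, so it goes in M[S, t] for t ∈ {}; since epsilon ∈ FIRST, also for every t ∈ FOLLOW(S) = {$}.

S → epsilon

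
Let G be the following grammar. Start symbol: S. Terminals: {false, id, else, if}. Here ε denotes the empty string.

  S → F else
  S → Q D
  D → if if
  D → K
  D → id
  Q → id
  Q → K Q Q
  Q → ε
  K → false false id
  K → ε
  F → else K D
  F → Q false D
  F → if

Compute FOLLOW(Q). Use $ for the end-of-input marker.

{$, false, id, if}

FIRST(K) = {ε, false}
FIRST(D) = {ε, false, id, if}  (via K)
FIRST(Q) = {ε, false, id}  (via K Q Q)
FIRST(F) = {else, false, id, if}  (via Q false D)
FIRST(S) = {ε, else, false, id, if}  (via F else, Q D)
FOLLOW(S) includes $ since S is the start symbol.
FOLLOW(S): S appears on no right-hand side. Thus FOLLOW(S) = {$}.
FOLLOW(Q): in S→Q D, Q is followed by D with FIRST {ε, false, id, if}; in S→Q D, the suffix after Q is nullable, so FOLLOW(Q) ⊇ FOLLOW(S) = {$}; in Q→K Q Q (occurrence 1), Q is followed by Q with FIRST {ε, false, id}; in Q→K Q Q (occurrence 1), the suffix after Q is nullable (adds nothing new); in Q→K Q Q (occurrence 2), the suffix after Q is empty (adds nothing new); in F→Q false D, Q is followed by false D with FIRST {false}. Thus FOLLOW(Q) = {$, false, id, if}.
FOLLOW(F): in S→F else, F is followed by else with FIRST {else}. Thus FOLLOW(F) = {else}.
FOLLOW(D): in S→Q D, the suffix after D is empty, so FOLLOW(D) ⊇ FOLLOW(S) = {$}; in F→else K D, the suffix after D is empty, so FOLLOW(D) ⊇ FOLLOW(F) = {else}; in F→Q false D, the suffix after D is empty, so FOLLOW(D) ⊇ FOLLOW(F) = {else}. Thus FOLLOW(D) = {$, else}.
FOLLOW(K): in D→K, the suffix after K is empty, so FOLLOW(K) ⊇ FOLLOW(D) = {$, else}; in Q→K Q Q, K is followed by Q Q with FIRST {ε, false, id}; in Q→K Q Q, the suffix after K is nullable, so FOLLOW(K) ⊇ FOLLOW(Q) = {$, false, id, if}; in F→else K D, K is followed by D with FIRST {ε, false, id, if}; in F→else K D, the suffix after K is nullable, so FOLLOW(K) ⊇ FOLLOW(F) = {else}. Thus FOLLOW(K) = {$, else, false, id, if}.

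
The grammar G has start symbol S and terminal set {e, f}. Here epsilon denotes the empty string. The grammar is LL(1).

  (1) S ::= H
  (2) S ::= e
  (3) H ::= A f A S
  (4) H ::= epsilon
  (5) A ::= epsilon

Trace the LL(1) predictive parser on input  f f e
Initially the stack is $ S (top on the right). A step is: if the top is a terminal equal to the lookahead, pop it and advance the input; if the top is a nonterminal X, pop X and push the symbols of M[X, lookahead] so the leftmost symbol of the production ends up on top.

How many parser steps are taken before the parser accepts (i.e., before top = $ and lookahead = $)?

      Stack      Input    Action
   1  $ S        f f e $  expand S ::= H
   2  $ H        f f e $  expand H ::= A f A S
   3  $ S A f A  f f e $  expand A ::= epsilon
   4  $ S A f    f f e $  match f
   5  $ S A      f e $    expand A ::= epsilon
   6  $ S        f e $    expand S ::= H
   7  $ H        f e $    expand H ::= A f A S
   8  $ S A f A  f e $    expand A ::= epsilon
   9  $ S A f    f e $    match f
  10  $ S A      e $      expand A ::= epsilon
  11  $ S        e $      expand S ::= e
  12  $ e        e $      match e
Accept reached after 12 steps.

12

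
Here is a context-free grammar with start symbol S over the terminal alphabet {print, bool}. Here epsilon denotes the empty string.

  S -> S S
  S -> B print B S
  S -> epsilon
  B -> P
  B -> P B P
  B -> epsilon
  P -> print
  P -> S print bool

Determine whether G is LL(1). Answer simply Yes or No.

No

FIRST(S) = {epsilon, print}
FIRST(B) = {epsilon, print}
FIRST(P) = {print}
FOLLOW(S) = {$, print}
FOLLOW(B) = {$, print}
FOLLOW(P) = {$, print}
Cell M[B, print] receives both B -> P and B -> P B P and B -> epsilon — the grammar is not LL(1).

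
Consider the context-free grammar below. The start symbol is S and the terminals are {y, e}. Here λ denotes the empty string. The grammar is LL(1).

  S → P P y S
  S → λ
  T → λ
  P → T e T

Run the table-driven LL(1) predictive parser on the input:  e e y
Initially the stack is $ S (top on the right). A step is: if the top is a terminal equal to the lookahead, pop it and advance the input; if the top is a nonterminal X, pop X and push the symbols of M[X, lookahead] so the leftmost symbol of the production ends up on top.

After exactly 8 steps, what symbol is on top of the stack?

step 1: stack=$ S  input=e e y $  — expand S → P P y S
step 2: stack=$ S y P P  input=e e y $  — expand P → T e T
step 3: stack=$ S y P T e T  input=e e y $  — expand T → λ
step 4: stack=$ S y P T e  input=e e y $  — match e
step 5: stack=$ S y P T  input=e y $  — expand T → λ
step 6: stack=$ S y P  input=e y $  — expand P → T e T
step 7: stack=$ S y T e T  input=e y $  — expand T → λ
step 8: stack=$ S y T e  input=e y $  — match e
Stack after step 8: $ S y T (top = T).

T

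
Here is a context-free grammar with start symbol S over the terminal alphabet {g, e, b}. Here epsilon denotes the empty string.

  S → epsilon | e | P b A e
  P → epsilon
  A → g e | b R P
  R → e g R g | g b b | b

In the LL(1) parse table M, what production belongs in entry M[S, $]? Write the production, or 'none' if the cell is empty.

FIRST(P) = {epsilon}
FIRST(A) = {b, g}
FIRST(R) = {b, e, g}
FIRST(S) = {epsilon, b, e}  (via P b A e)
FOLLOW(S) includes $ since S is the start symbol.
FOLLOW(S): S appears on no right-hand side. Thus FOLLOW(S) = {$}.
For S → epsilon: FIRST(epsilon) = {epsilon}, so it goes in M[S, t] for t ∈ {}; since epsilon ∈ FIRST, also for every t ∈ FOLLOW(S) = {$}.
For S → e: FIRST(e) = {e}, so it goes in M[S, t] for t ∈ {e}.
For S → P b A e: FIRST(P b A e) = {b}, so it goes in M[S, t] for t ∈ {b}.

S → epsilon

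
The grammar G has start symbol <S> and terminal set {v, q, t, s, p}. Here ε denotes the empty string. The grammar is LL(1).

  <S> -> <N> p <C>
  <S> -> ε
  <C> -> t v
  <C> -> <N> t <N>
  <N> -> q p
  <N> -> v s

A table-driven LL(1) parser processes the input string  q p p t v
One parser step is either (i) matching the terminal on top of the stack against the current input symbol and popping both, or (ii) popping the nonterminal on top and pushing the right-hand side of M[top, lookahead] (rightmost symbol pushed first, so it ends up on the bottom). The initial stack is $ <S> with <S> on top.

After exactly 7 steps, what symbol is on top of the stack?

v

step 1: stack=$ <S>  input=q p p t v $  — expand <S> -> <N> p <C>
step 2: stack=$ <C> p <N>  input=q p p t v $  — expand <N> -> q p
step 3: stack=$ <C> p p q  input=q p p t v $  — match q
step 4: stack=$ <C> p p  input=p p t v $  — match p
step 5: stack=$ <C> p  input=p t v $  — match p
step 6: stack=$ <C>  input=t v $  — expand <C> -> t v
step 7: stack=$ v t  input=t v $  — match t
Stack after step 7: $ v (top = v).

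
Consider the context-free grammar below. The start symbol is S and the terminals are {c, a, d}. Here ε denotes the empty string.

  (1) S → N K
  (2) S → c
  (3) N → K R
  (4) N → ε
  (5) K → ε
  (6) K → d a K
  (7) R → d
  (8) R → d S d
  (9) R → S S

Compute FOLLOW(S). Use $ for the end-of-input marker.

FIRST(K): from K→ε we get {ε}; from K→d a K we get {d}. So FIRST(K) = {ε, d}.
FIRST(S): from S→N K we get {ε, c, d}; from S→c we get {c}. So FIRST(S) = {ε, c, d}.
FIRST(R): from R→d we get {d}; from R→d S d we get {d}; from R→S S we get {ε, c, d}. So FIRST(R) = {ε, c, d}.
FIRST(N): from N→K R we get {ε, c, d}; from N→ε we get {ε}. So FIRST(N) = {ε, c, d}.
FOLLOW(S) includes $ since S is the start symbol.
FOLLOW(S): in R→d S d, S is followed by d with FIRST {d}; in R→S S (occurrence 1), S is followed by S with FIRST {ε, c, d}; in R→S S (occurrence 1), the suffix after S is nullable, so FOLLOW(S) ⊇ FOLLOW(R) = {$, c, d}; in R→S S (occurrence 2), the suffix after S is empty, so FOLLOW(S) ⊇ FOLLOW(R) = {$, c, d}. Thus FOLLOW(S) = {$, c, d}.
FOLLOW(N): in S→N K, N is followed by K with FIRST {ε, d}; in S→N K, the suffix after N is nullable, so FOLLOW(N) ⊇ FOLLOW(S) = {$, c, d}. Thus FOLLOW(N) = {$, c, d}.
FOLLOW(K): in S→N K, the suffix after K is empty, so FOLLOW(K) ⊇ FOLLOW(S) = {$, c, d}; in N→K R, K is followed by R with FIRST {ε, c, d}; in N→K R, the suffix after K is nullable, so FOLLOW(K) ⊇ FOLLOW(N) = {$, c, d}; in K→d a K, the suffix after K is empty (adds nothing new). Thus FOLLOW(K) = {$, c, d}.
FOLLOW(R): in N→K R, the suffix after R is empty, so FOLLOW(R) ⊇ FOLLOW(N) = {$, c, d}. Thus FOLLOW(R) = {$, c, d}.

{$, c, d}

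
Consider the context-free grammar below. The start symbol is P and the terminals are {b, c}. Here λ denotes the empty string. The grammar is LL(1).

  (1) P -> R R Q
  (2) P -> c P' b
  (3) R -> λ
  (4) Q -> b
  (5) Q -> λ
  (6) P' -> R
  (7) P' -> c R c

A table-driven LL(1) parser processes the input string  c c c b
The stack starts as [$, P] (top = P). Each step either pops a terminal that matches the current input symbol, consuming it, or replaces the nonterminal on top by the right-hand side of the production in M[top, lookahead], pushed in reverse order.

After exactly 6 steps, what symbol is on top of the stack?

     Stack      Input      Action
  1  $ P        c c c b $  expand P -> c P' b
  2  $ b P' c   c c c b $  match c
  3  $ b P'     c c b $    expand P' -> c R c
  4  $ b c R c  c c b $    match c
  5  $ b c R    c b $      expand R -> λ
  6  $ b c      c b $      match c
Stack after step 6: $ b (top = b).

b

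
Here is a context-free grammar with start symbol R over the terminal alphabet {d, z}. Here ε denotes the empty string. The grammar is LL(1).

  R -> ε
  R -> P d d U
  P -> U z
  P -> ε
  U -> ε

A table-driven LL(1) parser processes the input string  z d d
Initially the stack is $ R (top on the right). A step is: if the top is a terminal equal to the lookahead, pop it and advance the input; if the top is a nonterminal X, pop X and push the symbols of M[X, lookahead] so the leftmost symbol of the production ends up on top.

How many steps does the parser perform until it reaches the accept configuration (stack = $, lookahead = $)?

     Stack        Input    Action
  1  $ R          z d d $  expand R -> P d d U
  2  $ U d d P    z d d $  expand P -> U z
  3  $ U d d z U  z d d $  expand U -> ε
  4  $ U d d z    z d d $  match z
  5  $ U d d      d d $    match d
  6  $ U d        d $      match d
  7  $ U          $        expand U -> ε
Accept reached after 7 steps.

7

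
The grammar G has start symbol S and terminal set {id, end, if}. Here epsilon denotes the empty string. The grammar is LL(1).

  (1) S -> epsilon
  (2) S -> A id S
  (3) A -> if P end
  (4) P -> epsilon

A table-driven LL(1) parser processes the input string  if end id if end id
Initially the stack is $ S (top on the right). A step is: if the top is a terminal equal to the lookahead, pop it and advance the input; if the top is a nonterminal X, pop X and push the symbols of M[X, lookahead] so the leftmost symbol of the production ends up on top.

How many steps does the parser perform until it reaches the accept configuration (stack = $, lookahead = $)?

13

step 1: stack=$ S  input=if end id if end id $  — expand S -> A id S
step 2: stack=$ S id A  input=if end id if end id $  — expand A -> if P end
step 3: stack=$ S id end P if  input=if end id if end id $  — match if
step 4: stack=$ S id end P  input=end id if end id $  — expand P -> epsilon
step 5: stack=$ S id end  input=end id if end id $  — match end
step 6: stack=$ S id  input=id if end id $  — match id
step 7: stack=$ S  input=if end id $  — expand S -> A id S
step 8: stack=$ S id A  input=if end id $  — expand A -> if P end
step 9: stack=$ S id end P if  input=if end id $  — match if
step 10: stack=$ S id end P  input=end id $  — expand P -> epsilon
step 11: stack=$ S id end  input=end id $  — match end
step 12: stack=$ S id  input=id $  — match id
step 13: stack=$ S  input=$  — expand S -> epsilon
Accept reached after 13 steps.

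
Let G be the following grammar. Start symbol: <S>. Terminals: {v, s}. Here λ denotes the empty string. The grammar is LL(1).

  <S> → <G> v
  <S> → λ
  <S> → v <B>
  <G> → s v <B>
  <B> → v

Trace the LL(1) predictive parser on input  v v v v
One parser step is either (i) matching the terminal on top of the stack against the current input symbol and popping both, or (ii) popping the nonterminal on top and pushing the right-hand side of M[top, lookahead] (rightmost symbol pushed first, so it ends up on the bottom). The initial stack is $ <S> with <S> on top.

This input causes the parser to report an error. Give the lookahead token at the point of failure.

step 1: stack=$ <S>  input=v v v v $  — expand <S> → v <B>
step 2: stack=$ <B> v  input=v v v v $  — match v
step 3: stack=$ <B>  input=v v v $  — expand <B> → v
step 4: stack=$ v  input=v v v $  — match v
step 5: stack=$  input=v v $  — error: stack empty but input remains

v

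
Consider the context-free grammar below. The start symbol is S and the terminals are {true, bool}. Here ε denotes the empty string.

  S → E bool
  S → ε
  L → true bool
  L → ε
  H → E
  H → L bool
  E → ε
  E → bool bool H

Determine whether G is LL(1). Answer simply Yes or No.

FIRST(S) = {ε, bool}
FIRST(L) = {ε, true}
FIRST(H) = {ε, bool, true}
FIRST(E) = {ε, bool}
FOLLOW(S) = {$}
FOLLOW(L) = {bool}
FOLLOW(H) = {bool}
FOLLOW(E) = {bool}
Cell M[E, bool] receives both E → ε and E → bool bool H — the grammar is not LL(1).

No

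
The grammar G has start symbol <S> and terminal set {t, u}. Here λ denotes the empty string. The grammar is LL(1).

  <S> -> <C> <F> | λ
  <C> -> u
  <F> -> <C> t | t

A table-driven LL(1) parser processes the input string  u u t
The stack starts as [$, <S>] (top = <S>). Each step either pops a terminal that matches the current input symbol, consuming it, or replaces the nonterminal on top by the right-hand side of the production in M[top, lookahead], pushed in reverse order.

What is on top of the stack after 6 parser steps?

step 1: stack=$ <S>  input=u u t $  — expand <S> -> <C> <F>
step 2: stack=$ <F> <C>  input=u u t $  — expand <C> -> u
step 3: stack=$ <F> u  input=u u t $  — match u
step 4: stack=$ <F>  input=u t $  — expand <F> -> <C> t
step 5: stack=$ t <C>  input=u t $  — expand <C> -> u
step 6: stack=$ t u  input=u t $  — match u
Stack after step 6: $ t (top = t).

t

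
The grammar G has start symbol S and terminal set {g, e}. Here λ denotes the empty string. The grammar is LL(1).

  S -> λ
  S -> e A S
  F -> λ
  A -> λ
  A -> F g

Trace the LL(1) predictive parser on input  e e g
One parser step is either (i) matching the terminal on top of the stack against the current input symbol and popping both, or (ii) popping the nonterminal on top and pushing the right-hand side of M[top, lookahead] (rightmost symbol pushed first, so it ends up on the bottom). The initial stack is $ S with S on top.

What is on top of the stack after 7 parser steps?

g

step 1: stack=$ S  input=e e g $  — expand S -> e A S
step 2: stack=$ S A e  input=e e g $  — match e
step 3: stack=$ S A  input=e g $  — expand A -> λ
step 4: stack=$ S  input=e g $  — expand S -> e A S
step 5: stack=$ S A e  input=e g $  — match e
step 6: stack=$ S A  input=g $  — expand A -> F g
step 7: stack=$ S g F  input=g $  — expand F -> λ
Stack after step 7: $ S g (top = g).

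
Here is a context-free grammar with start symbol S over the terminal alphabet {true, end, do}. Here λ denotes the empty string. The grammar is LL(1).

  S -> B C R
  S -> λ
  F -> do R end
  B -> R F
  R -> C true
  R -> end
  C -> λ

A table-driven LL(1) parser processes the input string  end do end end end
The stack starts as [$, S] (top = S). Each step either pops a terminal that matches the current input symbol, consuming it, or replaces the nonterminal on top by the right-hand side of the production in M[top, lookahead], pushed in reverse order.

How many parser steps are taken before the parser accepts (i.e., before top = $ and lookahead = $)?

      Stack           Input                 Action
   1  $ S             end do end end end $  expand S -> B C R
   2  $ R C B         end do end end end $  expand B -> R F
   3  $ R C F R       end do end end end $  expand R -> end
   4  $ R C F end     end do end end end $  match end
   5  $ R C F         do end end end $      expand F -> do R end
   6  $ R C end R do  do end end end $      match do
   7  $ R C end R     end end end $         expand R -> end
   8  $ R C end end   end end end $         match end
   9  $ R C end       end end $             match end
  10  $ R C           end $                 expand C -> λ
  11  $ R             end $                 expand R -> end
  12  $ end           end $                 match end
Accept reached after 12 steps.

12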